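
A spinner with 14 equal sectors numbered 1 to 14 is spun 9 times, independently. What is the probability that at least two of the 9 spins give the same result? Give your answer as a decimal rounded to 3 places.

P(all 9 different) = 14/14 · 13/14 · ··· · 6/14 ≈ 0.035.
P(at least two equal) = 1 − 0.035 = 0.965.

0.965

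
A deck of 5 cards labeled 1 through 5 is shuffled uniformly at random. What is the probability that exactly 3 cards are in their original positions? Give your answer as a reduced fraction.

1/12

Choose which 3 of the 5 are fixed: C(5,3) = 10 ways.
The remaining 2 must have no fixed point: D(2) = 1.
P = 10·1/120 = 1/12.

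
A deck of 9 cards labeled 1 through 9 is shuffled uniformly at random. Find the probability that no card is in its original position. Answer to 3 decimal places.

This is the derangement probability: permutations of 9 with no fixed point.
D(9) = 9! · (1 − 1/1! + 1/2! − ··· + (−1)^9/9!) = 133496.
P = 133496/362880 = 16687/45360 ≈ 0.368.

0.368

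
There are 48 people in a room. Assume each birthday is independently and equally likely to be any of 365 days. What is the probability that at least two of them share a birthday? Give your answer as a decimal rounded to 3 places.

It's easier to compute the probability that all 48 are distinct.
P(all distinct) = 365/365 · 364/365 · ··· · 318/365 ≈ 0.039.
So the probability of at least one match is 1 − 0.039 = 0.961.

0.961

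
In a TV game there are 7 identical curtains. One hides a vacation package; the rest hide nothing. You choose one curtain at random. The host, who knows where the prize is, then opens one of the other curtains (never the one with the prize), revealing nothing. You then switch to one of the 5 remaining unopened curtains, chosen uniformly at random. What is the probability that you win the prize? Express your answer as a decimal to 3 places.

0.171

Your original curtain holds the prize with probability 1/7, so the other 6 collectively hold it with probability 6/7.
The host can always find an empty curtain to open, so this doesn't change that 6/7; it is now spread over the 5 remaining unopened curtains.
P(win by switching) = (6/7) · (1/5) = 6/35 ≈ 0.171.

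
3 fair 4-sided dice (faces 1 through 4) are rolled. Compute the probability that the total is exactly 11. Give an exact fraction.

There are 4^3 = 64 equally likely outcomes.
The number of ordered 3-tuples from {1,…,4} summing to 11 is 3.
P(sum = 11) = 3/64.

3/64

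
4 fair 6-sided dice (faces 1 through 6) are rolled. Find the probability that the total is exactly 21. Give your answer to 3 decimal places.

There are 6^4 = 1296 equally likely outcomes.
The number of ordered 4-tuples from {1,…,6} summing to 21 is 20.
P(sum = 21) = 20/1296 = 5/324 ≈ 0.015.

0.015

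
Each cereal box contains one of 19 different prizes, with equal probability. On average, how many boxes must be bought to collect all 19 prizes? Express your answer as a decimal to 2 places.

67.41

After i distinct types are collected, each trial gives a new one with probability (19−i)/19, so the expected wait for the next new type is 19/(19−i).
E = 19/19 + 19/18 + 19/17 + 19/16 + 19/15 + 19/14 + 19/13 + 19/12 + 19/11 + 19/10 + 19/9 + 19/8 + 19/7 + 19/6 + 19/5 + 19/4 + 19/3 + 19/2 + 19/1 = 275295799/4084080 ≈ 67.41.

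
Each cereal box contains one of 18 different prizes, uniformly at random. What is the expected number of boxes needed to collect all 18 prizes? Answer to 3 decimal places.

62.912

After i distinct types are collected, each trial gives a new one with probability (18−i)/18, so the expected wait for the next new type is 18/(18−i).
E = 18/18 + 18/17 + 18/16 + 18/15 + 18/14 + 18/13 + 18/12 + 18/11 + 18/10 + 18/9 + 18/8 + 18/7 + 18/6 + 18/5 + 18/4 + 18/3 + 18/2 + 18/1 = 42822903/680680 ≈ 62.912.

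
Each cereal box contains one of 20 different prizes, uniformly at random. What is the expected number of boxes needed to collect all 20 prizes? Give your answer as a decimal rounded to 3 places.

After i distinct types are collected, each trial gives a new one with probability (20−i)/20, so the expected wait for the next new type is 20/(20−i).
E = 20/20 + 20/19 + 20/18 + 20/17 + 20/16 + 20/15 + 20/14 + 20/13 + 20/12 + 20/11 + 20/10 + 20/9 + 20/8 + 20/7 + 20/6 + 20/5 + 20/4 + 20/3 + 20/2 + 20/1 = 279175675/3879876 ≈ 71.955.

71.955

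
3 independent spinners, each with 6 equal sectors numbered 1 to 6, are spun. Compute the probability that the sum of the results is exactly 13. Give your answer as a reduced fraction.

There are 6^3 = 216 equally likely outcomes.
The number of ordered 3-tuples from {1,…,6} summing to 13 is 21.
P(sum = 13) = 21/216 = 7/72.

7/72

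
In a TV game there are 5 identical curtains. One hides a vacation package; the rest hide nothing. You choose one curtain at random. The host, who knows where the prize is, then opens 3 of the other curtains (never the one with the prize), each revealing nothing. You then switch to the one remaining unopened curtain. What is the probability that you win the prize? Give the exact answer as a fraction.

4/5

Your original curtain holds the prize with probability 1/5, so the other 4 collectively hold it with probability 4/5.
The host can always find 3 empty curtains to open, so the reveals don't change that 4/5; it is now spread over the 1 remaining unopened curtain.
P(win by switching) = (4/5) · (1/1) = 4/5.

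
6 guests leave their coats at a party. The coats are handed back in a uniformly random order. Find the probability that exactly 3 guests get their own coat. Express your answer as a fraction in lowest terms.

1/18

Choose which 3 of the 6 are fixed: C(6,3) = 20 ways.
The remaining 3 must have no fixed point: D(3) = 2.
P = 20·2/720 = 1/18.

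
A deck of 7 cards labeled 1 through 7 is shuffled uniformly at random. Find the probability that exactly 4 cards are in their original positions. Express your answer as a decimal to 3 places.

Choose which 4 of the 7 are fixed: C(7,4) = 35 ways.
The remaining 3 must have no fixed point: D(3) = 2.
P = 35·2/5040 = 1/72 ≈ 0.014.

0.014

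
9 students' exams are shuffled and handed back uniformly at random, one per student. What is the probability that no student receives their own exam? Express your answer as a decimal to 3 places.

0.368

This is the derangement probability: permutations of 9 with no fixed point.
D(9) = 9! · (1 − 1/1! + 1/2! − ··· + (−1)^9/9!) = 133496.
P = 133496/362880 = 16687/45360 ≈ 0.368.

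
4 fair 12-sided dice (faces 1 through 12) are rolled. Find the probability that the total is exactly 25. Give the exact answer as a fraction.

143/2592

There are 12^4 = 20736 equally likely outcomes.
The number of ordered 4-tuples from {1,…,12} summing to 25 is 1144.
P(sum = 25) = 1144/20736 = 143/2592.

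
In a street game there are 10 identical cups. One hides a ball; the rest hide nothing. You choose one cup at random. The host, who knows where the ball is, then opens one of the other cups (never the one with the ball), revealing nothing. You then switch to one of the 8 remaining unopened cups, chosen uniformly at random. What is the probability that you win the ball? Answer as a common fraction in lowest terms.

9/80

Your original cup holds the ball with probability 1/10, so the other 9 collectively hold it with probability 9/10.
The host can always find an empty cup to open, so this doesn't change that 9/10; it is now spread over the 8 remaining unopened cups.
P(win by switching) = (9/10) · (1/8) = 9/80.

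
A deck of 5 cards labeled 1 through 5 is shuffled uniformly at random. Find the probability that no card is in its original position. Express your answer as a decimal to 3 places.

This is the derangement probability: permutations of 5 with no fixed point.
D(5) = 5! · (1 − 1/1! + 1/2! − ··· + (−1)^5/5!) = 44.
P = 44/120 = 11/30 ≈ 0.367.

0.367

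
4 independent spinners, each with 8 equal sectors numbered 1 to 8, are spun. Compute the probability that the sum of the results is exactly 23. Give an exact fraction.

There are 8^4 = 4096 equally likely outcomes.
The number of ordered 4-tuples from {1,…,8} summing to 23 is 204.
P(sum = 23) = 204/4096 = 51/1024.

51/1024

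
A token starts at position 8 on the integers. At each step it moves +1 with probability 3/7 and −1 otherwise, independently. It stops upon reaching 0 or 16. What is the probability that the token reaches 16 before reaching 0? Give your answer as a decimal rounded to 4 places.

Let r = q/p = (4/7)/(3/7) = 4/3. The recurrence P(i) = p·P(i+1) + q·P(i−1) with P(0)=0, P(16)=1 gives P(i) = (1 − r^i)/(1 − r^16).
P(8) = (1 − (4/3)^8) / (1 − (4/3)^16) = 6561/72097 ≈ 0.0910.

0.0910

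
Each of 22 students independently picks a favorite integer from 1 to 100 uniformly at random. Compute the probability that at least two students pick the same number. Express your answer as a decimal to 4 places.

0.9176

It's easier to compute the probability that all 22 are distinct.
P(all distinct) = 100/100 · 99/100 · ··· · 79/100 ≈ 0.0824.
So the probability of at least one match is 1 − 0.0824 = 0.9176.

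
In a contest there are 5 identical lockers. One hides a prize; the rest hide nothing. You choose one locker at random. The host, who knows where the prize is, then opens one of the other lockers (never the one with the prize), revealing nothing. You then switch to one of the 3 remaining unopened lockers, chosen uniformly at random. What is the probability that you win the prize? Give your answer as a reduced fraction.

Your original locker holds the prize with probability 1/5, so the other 4 collectively hold it with probability 4/5.
The host can always find an empty locker to open, so this doesn't change that 4/5; it is now spread over the 3 remaining unopened lockers.
P(win by switching) = (4/5) · (1/3) = 4/15.

4/15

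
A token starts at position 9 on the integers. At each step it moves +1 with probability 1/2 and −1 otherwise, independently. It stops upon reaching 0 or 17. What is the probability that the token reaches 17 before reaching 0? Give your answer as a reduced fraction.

9/17

With a fair step, P(i) = ½P(i−1) + ½P(i+1) with P(0)=0, P(17)=1 has the linear solution P(i) = i/17.
P(9) = 9/17.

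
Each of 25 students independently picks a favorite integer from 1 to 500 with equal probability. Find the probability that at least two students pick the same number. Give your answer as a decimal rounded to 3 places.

0.457

It's easier to compute the probability that all 25 are distinct.
P(all distinct) = 500/500 · 499/500 · ··· · 476/500 ≈ 0.543.
So the probability of at least one match is 1 − 0.543 = 0.457.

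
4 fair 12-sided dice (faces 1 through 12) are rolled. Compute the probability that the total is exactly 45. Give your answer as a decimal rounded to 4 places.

0.0010

There are 12^4 = 20736 equally likely outcomes.
The number of ordered 4-tuples from {1,…,12} summing to 45 is 20.
P(sum = 45) = 20/20736 = 5/5184 ≈ 0.0010.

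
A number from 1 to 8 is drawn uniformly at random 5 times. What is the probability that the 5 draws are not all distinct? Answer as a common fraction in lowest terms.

P(all 5 different) = 8/8 · 7/8 · ··· · 4/8 = 105/512.
P(at least two equal) = 1 − 105/512 = 407/512.

407/512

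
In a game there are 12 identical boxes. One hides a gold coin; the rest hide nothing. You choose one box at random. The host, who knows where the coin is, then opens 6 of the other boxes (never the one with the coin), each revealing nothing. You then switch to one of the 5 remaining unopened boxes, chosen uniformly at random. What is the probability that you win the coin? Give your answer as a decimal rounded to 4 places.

0.1833

Your original box holds the coin with probability 1/12, so the other 11 collectively hold it with probability 11/12.
The host can always find 6 empty boxes to open, so the reveals don't change that 11/12; it is now spread over the 5 remaining unopened boxes.
P(win by switching) = (11/12) · (1/5) = 11/60 ≈ 0.1833.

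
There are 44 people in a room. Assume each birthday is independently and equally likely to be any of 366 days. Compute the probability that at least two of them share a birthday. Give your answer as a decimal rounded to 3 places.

It's easier to compute the probability that all 44 are distinct.
P(all distinct) = 366/366 · 365/366 · ··· · 323/366 ≈ 0.068.
So the probability of at least one match is 1 − 0.068 = 0.932.

0.932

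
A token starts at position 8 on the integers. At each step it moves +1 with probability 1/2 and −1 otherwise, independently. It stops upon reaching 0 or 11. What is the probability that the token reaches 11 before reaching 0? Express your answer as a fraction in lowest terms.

With a fair step, P(i) = ½P(i−1) + ½P(i+1) with P(0)=0, P(11)=1 has the linear solution P(i) = i/11.
P(8) = 8/11.

8/11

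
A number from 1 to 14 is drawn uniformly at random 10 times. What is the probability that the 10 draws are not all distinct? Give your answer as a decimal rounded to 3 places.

P(all 10 different) = 14/14 · 13/14 · ··· · 5/14 ≈ 0.013.
P(at least two equal) = 1 − 0.013 = 0.987.

0.987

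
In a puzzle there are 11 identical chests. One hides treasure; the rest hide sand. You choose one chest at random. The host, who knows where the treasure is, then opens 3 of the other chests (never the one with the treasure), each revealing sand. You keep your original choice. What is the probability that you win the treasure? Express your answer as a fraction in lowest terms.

1/11

The host can always open 3 empty chests regardless of your choice, so the reveals give no information about your original chest.
P(win by staying) = 1/11.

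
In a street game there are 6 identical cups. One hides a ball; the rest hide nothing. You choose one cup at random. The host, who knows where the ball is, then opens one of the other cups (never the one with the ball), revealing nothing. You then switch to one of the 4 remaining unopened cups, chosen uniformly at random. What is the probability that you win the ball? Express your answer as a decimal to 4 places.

Your original cup holds the ball with probability 1/6, so the other 5 collectively hold it with probability 5/6.
The host can always find an empty cup to open, so this doesn't change that 5/6; it is now spread over the 4 remaining unopened cups.
P(win by switching) = (5/6) · (1/4) = 5/24 ≈ 0.2083.

0.2083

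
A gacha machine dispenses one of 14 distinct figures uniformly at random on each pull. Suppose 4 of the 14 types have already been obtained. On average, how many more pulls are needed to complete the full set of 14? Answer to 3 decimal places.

41.006

Starting from 4 distinct types, each trial gives a new one with probability (14−i)/14 when i types are held, so the wait for the next new type is 14/(14−i).
E = 14/10 + 14/9 + 14/8 + 14/7 + 14/6 + 14/5 + 14/4 + 14/3 + 14/2 + 14/1 = 7381/180 ≈ 41.006.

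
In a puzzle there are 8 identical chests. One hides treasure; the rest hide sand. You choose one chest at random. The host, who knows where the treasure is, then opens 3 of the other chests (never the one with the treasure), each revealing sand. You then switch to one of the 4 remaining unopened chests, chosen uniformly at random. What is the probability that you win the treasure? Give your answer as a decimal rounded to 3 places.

0.219

Your original chest holds the treasure with probability 1/8, so the other 7 collectively hold it with probability 7/8.
The host can always find 3 empty chests to open, so the reveals don't change that 7/8; it is now spread over the 4 remaining unopened chests.
P(win by switching) = (7/8) · (1/4) = 7/32 ≈ 0.219.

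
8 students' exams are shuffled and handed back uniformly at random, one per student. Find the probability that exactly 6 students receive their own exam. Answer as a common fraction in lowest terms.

1/1440

Choose which 6 of the 8 are fixed: C(8,6) = 28 ways.
The remaining 2 must have no fixed point: D(2) = 1.
P = 28·1/40320 = 1/1440.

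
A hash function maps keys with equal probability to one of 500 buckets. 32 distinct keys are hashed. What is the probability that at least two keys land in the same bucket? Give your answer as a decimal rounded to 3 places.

It's easier to compute the probability that all 32 are distinct.
P(all distinct) = 500/500 · 499/500 · ··· · 469/500 ≈ 0.363.
So the probability of at least one match is 1 − 0.363 = 0.637.

0.637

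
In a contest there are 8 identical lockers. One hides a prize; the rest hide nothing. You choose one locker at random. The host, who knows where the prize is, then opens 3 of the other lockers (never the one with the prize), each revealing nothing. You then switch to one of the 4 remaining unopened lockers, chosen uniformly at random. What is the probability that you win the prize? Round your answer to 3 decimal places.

0.219

Your original locker holds the prize with probability 1/8, so the other 7 collectively hold it with probability 7/8.
The host can always find 3 empty lockers to open, so the reveals don't change that 7/8; it is now spread over the 4 remaining unopened lockers.
P(win by switching) = (7/8) · (1/4) = 7/32 ≈ 0.219.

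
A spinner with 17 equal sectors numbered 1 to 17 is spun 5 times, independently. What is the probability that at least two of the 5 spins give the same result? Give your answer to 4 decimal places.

P(all 5 different) = 17/17 · 16/17 · ··· · 13/17 ≈ 0.5230.
P(at least two equal) = 1 − 0.5230 = 0.4770.

0.4770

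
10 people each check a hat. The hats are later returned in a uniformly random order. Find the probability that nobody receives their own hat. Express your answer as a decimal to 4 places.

0.3679

This is the derangement probability: permutations of 10 with no fixed point.
D(10) = 10! · (1 − 1/1! + 1/2! − ··· + (−1)^10/10!) = 1334961.
P = 1334961/3628800 = 16481/44800 ≈ 0.3679.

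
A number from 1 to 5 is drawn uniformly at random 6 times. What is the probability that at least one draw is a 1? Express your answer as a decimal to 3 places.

0.738

P(no draw is a 1) = (4/5)^6 ≈ 0.262.
P(at least one) = 1 − 0.262 = 0.738.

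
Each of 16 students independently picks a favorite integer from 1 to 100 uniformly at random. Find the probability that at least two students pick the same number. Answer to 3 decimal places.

It's easier to compute the probability that all 16 are distinct.
P(all distinct) = 100/100 · 99/100 · ··· · 85/100 ≈ 0.282.
So the probability of at least one match is 1 − 0.282 = 0.718.

0.718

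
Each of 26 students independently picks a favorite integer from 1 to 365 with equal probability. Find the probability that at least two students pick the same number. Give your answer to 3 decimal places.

It's easier to compute the probability that all 26 are distinct.
P(all distinct) = 365/365 · 364/365 · ··· · 340/365 ≈ 0.402.
So the probability of at least one match is 1 − 0.402 = 0.598.

0.598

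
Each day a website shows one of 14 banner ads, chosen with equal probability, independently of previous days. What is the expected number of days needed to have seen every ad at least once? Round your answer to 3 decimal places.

After i distinct types are collected, each trial gives a new one with probability (14−i)/14, so the expected wait for the next new type is 14/(14−i).
E = 14/14 + 14/13 + 14/12 + 14/11 + 14/10 + 14/9 + 14/8 + 14/7 + 14/6 + 14/5 + 14/4 + 14/3 + 14/2 + 14/1 = 1171733/25740 ≈ 45.522.

45.522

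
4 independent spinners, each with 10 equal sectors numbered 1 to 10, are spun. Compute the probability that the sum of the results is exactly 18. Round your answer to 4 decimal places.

There are 10^4 = 10000 equally likely outcomes.
The number of ordered 4-tuples from {1,…,10} summing to 18 is 540.
P(sum = 18) = 540/10000 = 27/500 ≈ 0.0540.

0.0540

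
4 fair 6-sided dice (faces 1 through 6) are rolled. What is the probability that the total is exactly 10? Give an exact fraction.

There are 6^4 = 1296 equally likely outcomes.
The number of ordered 4-tuples from {1,…,6} summing to 10 is 80.
P(sum = 10) = 80/1296 = 5/81.

5/81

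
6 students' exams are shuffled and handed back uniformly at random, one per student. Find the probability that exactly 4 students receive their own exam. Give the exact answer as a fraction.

1/48

Choose which 4 of the 6 are fixed: C(6,4) = 15 ways.
The remaining 2 must have no fixed point: D(2) = 1.
P = 15·1/720 = 1/48.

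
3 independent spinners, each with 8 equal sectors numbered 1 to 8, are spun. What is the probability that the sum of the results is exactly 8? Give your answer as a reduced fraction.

21/512

There are 8^3 = 512 equally likely outcomes.
The number of ordered 3-tuples from {1,…,8} summing to 8 is 21.
P(sum = 8) = 21/512.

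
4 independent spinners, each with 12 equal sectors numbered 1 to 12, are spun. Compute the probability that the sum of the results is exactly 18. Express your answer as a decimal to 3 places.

0.031

There are 12^4 = 20736 equally likely outcomes.
The number of ordered 4-tuples from {1,…,12} summing to 18 is 640.
P(sum = 18) = 640/20736 = 5/162 ≈ 0.031.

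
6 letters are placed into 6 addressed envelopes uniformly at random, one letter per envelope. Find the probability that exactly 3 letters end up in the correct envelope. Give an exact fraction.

Choose which 3 of the 6 are fixed: C(6,3) = 20 ways.
The remaining 3 must have no fixed point: D(3) = 2.
P = 20·2/720 = 1/18.

1/18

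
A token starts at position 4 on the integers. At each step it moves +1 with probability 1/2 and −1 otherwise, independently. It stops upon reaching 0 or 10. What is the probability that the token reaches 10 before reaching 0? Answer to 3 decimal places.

0.400

With a fair step, P(i) = ½P(i−1) + ½P(i+1) with P(0)=0, P(10)=1 has the linear solution P(i) = i/10.
P(4) = 4/10 = 2/5 ≈ 0.400.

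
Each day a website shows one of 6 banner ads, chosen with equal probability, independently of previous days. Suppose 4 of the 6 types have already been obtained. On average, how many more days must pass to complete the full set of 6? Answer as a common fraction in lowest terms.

9

Starting from 4 distinct types, each trial gives a new one with probability (6−i)/6 when i types are held, so the wait for the next new type is 6/(6−i).
E = 6/2 + 6/1 = 9.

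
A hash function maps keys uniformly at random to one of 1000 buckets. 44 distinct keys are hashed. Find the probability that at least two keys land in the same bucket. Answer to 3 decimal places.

It's easier to compute the probability that all 44 are distinct.
P(all distinct) = 1000/1000 · 999/1000 · ··· · 957/1000 ≈ 0.383.
So the probability of at least one match is 1 − 0.383 = 0.617.

0.617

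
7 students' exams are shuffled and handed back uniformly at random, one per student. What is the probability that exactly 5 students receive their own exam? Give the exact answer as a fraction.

1/240

Choose which 5 of the 7 are fixed: C(7,5) = 21 ways.
The remaining 2 must have no fixed point: D(2) = 1.
P = 21·1/5040 = 1/240.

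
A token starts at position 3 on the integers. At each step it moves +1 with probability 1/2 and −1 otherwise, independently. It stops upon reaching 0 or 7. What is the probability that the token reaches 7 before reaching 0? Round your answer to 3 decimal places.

0.429

With a fair step, P(i) = ½P(i−1) + ½P(i+1) with P(0)=0, P(7)=1 has the linear solution P(i) = i/7.
P(3) = 3/7 ≈ 0.429.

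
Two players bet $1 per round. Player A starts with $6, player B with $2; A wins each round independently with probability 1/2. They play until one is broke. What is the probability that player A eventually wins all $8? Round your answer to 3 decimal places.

0.750

With a fair step, P(i) = ½P(i−1) + ½P(i+1) with P(0)=0, P(8)=1 has the linear solution P(i) = i/8.
P(6) = 6/8 = 3/4 ≈ 0.750.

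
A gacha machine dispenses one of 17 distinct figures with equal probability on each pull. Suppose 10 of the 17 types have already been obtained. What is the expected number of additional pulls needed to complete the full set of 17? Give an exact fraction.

Starting from 10 distinct types, each trial gives a new one with probability (17−i)/17 when i types are held, so the wait for the next new type is 17/(17−i).
E = 17/7 + 17/6 + 17/5 + 17/4 + 17/3 + 17/2 + 17/1 = 6171/140.

6171/140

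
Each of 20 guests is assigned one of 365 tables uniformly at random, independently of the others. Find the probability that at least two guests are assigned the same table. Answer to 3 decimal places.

0.411

It's easier to compute the probability that all 20 are distinct.
P(all distinct) = 365/365 · 364/365 · ··· · 346/365 ≈ 0.589.
So the probability of at least one match is 1 − 0.589 = 0.411.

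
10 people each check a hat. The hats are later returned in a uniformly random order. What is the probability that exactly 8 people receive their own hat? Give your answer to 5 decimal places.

Choose which 8 of the 10 are fixed: C(10,8) = 45 ways.
The remaining 2 must have no fixed point: D(2) = 1.
P = 45·1/3628800 = 1/80640 ≈ 0.00001.

0.00001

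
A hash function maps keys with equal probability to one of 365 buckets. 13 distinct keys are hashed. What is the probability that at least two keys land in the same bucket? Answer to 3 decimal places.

0.194

It's easier to compute the probability that all 13 are distinct.
P(all distinct) = 365/365 · 364/365 · ··· · 353/365 ≈ 0.806.
So the probability of at least one match is 1 − 0.806 = 0.194.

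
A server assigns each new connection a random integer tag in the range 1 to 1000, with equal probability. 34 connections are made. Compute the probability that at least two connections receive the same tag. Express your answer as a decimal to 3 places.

0.433

It's easier to compute the probability that all 34 are distinct.
P(all distinct) = 1000/1000 · 999/1000 · ··· · 967/1000 ≈ 0.567.
So the probability of at least one match is 1 − 0.567 = 0.433.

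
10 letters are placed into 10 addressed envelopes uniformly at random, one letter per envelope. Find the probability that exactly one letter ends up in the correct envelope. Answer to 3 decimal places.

Choose which one is fixed: C(10,1) = 10 ways.
The remaining 9 must have no fixed point: D(9) = 133496.
P = 10·133496/3628800 = 16687/45360 ≈ 0.368.

0.368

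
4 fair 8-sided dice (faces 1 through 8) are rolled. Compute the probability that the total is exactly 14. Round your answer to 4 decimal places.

0.0601

There are 8^4 = 4096 equally likely outcomes.
The number of ordered 4-tuples from {1,…,8} summing to 14 is 246.
P(sum = 14) = 246/4096 = 123/2048 ≈ 0.0601.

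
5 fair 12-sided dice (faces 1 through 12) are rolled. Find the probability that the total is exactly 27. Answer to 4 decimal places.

0.0400

There are 12^5 = 248832 equally likely outcomes.
The number of ordered 5-tuples from {1,…,12} summing to 27 is 9945.
P(sum = 27) = 9945/248832 = 1105/27648 ≈ 0.0400.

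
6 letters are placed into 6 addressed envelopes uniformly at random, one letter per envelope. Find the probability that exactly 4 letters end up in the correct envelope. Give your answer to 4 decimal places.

Choose which 4 of the 6 are fixed: C(6,4) = 15 ways.
The remaining 2 must have no fixed point: D(2) = 1.
P = 15·1/720 = 1/48 ≈ 0.0208.

0.0208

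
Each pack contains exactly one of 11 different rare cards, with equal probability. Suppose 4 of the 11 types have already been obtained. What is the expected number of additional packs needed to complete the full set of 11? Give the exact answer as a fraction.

3993/140

Starting from 4 distinct types, each trial gives a new one with probability (11−i)/11 when i types are held, so the wait for the next new type is 11/(11−i).
E = 11/7 + 11/6 + 11/5 + 11/4 + 11/3 + 11/2 + 11/1 = 3993/140.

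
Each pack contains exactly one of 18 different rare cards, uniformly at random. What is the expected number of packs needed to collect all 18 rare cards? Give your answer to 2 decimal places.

After i distinct types are collected, each trial gives a new one with probability (18−i)/18, so the expected wait for the next new type is 18/(18−i).
E = 18/18 + 18/17 + 18/16 + 18/15 + 18/14 + 18/13 + 18/12 + 18/11 + 18/10 + 18/9 + 18/8 + 18/7 + 18/6 + 18/5 + 18/4 + 18/3 + 18/2 + 18/1 = 42822903/680680 ≈ 62.91.

62.91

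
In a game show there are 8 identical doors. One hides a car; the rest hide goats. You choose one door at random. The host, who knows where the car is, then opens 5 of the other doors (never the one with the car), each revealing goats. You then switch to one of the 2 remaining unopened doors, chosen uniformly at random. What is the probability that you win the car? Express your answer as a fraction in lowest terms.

Your original door holds the car with probability 1/8, so the other 7 collectively hold it with probability 7/8.
The host can always find 5 empty doors to open, so the reveals don't change that 7/8; it is now spread over the 2 remaining unopened doors.
P(win by switching) = (7/8) · (1/2) = 7/16.

7/16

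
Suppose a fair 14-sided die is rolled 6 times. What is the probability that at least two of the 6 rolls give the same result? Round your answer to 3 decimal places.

P(all 6 different) = 14/14 · 13/14 · ··· · 9/14 ≈ 0.287.
P(at least two equal) = 1 − 0.287 = 0.713.

0.713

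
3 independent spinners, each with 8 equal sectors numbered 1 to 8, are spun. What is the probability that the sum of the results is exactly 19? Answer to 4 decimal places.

0.0410

There are 8^3 = 512 equally likely outcomes.
The number of ordered 3-tuples from {1,…,8} summing to 19 is 21.
P(sum = 19) = 21/512 ≈ 0.0410.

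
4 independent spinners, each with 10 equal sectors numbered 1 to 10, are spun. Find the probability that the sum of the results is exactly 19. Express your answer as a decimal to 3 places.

There are 10^4 = 10000 equally likely outcomes.
The number of ordered 4-tuples from {1,…,10} summing to 19 is 592.
P(sum = 19) = 592/10000 = 37/625 ≈ 0.059.

0.059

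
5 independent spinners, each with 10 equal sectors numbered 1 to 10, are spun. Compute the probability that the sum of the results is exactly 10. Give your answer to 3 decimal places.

0.001

There are 10^5 = 100000 equally likely outcomes.
The number of ordered 5-tuples from {1,…,10} summing to 10 is 126.
P(sum = 10) = 126/100000 = 63/50000 ≈ 0.001.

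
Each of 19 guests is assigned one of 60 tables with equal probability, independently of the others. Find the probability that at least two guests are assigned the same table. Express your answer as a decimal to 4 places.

It's easier to compute the probability that all 19 are distinct.
P(all distinct) = 60/60 · 59/60 · ··· · 42/60 ≈ 0.0408.
So the probability of at least one match is 1 − 0.0408 = 0.9592.

0.9592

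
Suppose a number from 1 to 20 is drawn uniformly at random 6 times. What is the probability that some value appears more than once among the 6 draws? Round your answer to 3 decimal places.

P(all 6 different) = 20/20 · 19/20 · ··· · 15/20 ≈ 0.436.
P(at least two equal) = 1 − 0.436 = 0.564.

0.564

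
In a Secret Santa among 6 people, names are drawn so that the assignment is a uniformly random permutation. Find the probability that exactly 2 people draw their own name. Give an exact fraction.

Choose which 2 of the 6 are fixed: C(6,2) = 15 ways.
The remaining 4 must have no fixed point: D(4) = 9.
P = 15·9/720 = 3/16.

3/16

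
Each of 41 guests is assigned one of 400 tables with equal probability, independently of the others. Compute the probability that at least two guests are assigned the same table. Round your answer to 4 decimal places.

It's easier to compute the probability that all 41 are distinct.
P(all distinct) = 400/400 · 399/400 · ··· · 360/400 ≈ 0.1197.
So the probability of at least one match is 1 − 0.1197 = 0.8803.

0.8803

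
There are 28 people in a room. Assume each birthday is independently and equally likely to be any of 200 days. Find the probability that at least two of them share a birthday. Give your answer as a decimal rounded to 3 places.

0.862

It's easier to compute the probability that all 28 are distinct.
P(all distinct) = 200/200 · 199/200 · ··· · 173/200 ≈ 0.138.
So the probability of at least one match is 1 − 0.138 = 0.862.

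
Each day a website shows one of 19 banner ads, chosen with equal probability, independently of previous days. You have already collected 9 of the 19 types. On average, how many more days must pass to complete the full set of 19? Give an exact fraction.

140239/2520

Starting from 9 distinct types, each trial gives a new one with probability (19−i)/19 when i types are held, so the wait for the next new type is 19/(19−i).
E = 19/10 + 19/9 + 19/8 + 19/7 + 19/6 + 19/5 + 19/4 + 19/3 + 19/2 + 19/1 = 140239/2520.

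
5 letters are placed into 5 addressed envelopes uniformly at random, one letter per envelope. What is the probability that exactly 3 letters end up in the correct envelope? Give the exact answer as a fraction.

1/12

Choose which 3 of the 5 are fixed: C(5,3) = 10 ways.
The remaining 2 must have no fixed point: D(2) = 1.
P = 10·1/120 = 1/12.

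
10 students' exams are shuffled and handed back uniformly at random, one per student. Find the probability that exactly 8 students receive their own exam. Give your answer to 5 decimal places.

0.00001

Choose which 8 of the 10 are fixed: C(10,8) = 45 ways.
The remaining 2 must have no fixed point: D(2) = 1.
P = 45·1/3628800 = 1/80640 ≈ 0.00001.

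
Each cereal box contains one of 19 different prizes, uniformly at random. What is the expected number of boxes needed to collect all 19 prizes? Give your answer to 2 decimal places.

67.41

After i distinct types are collected, each trial gives a new one with probability (19−i)/19, so the expected wait for the next new type is 19/(19−i).
E = 19/19 + 19/18 + 19/17 + 19/16 + 19/15 + 19/14 + 19/13 + 19/12 + 19/11 + 19/10 + 19/9 + 19/8 + 19/7 + 19/6 + 19/5 + 19/4 + 19/3 + 19/2 + 19/1 = 275295799/4084080 ≈ 67.41.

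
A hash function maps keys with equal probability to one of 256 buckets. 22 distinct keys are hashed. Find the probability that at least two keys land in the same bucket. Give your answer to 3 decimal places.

0.605

It's easier to compute the probability that all 22 are distinct.
P(all distinct) = 256/256 · 255/256 · ··· · 235/256 ≈ 0.395.
So the probability of at least one match is 1 − 0.395 = 0.605.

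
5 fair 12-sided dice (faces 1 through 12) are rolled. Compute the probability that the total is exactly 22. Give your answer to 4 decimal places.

0.0215

There are 12^5 = 248832 equally likely outcomes.
The number of ordered 5-tuples from {1,…,12} summing to 22 is 5355.
P(sum = 22) = 5355/248832 = 595/27648 ≈ 0.0215.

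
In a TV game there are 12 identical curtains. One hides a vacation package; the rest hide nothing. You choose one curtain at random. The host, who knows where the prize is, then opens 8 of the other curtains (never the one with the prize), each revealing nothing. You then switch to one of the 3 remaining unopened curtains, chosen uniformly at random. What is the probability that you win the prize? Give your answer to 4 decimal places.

0.3056

Your original curtain holds the prize with probability 1/12, so the other 11 collectively hold it with probability 11/12.
The host can always find 8 empty curtains to open, so the reveals don't change that 11/12; it is now spread over the 3 remaining unopened curtains.
P(win by switching) = (11/12) · (1/3) = 11/36 ≈ 0.3056.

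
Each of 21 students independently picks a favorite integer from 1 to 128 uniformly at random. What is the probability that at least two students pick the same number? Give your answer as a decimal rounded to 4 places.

It's easier to compute the probability that all 21 are distinct.
P(all distinct) = 128/128 · 127/128 · ··· · 108/128 ≈ 0.1762.
So the probability of at least one match is 1 − 0.1762 = 0.8238.

0.8238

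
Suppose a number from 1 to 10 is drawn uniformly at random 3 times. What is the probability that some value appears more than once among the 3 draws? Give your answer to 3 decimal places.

P(all 3 different) = 10/10 · 9/10 · ··· · 8/10 ≈ 0.720.
P(at least two equal) = 1 − 0.720 = 0.280.

0.280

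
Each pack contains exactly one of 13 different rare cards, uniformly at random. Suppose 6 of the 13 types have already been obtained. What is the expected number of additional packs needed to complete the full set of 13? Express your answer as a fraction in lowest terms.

Starting from 6 distinct types, each trial gives a new one with probability (13−i)/13 when i types are held, so the wait for the next new type is 13/(13−i).
E = 13/7 + 13/6 + 13/5 + 13/4 + 13/3 + 13/2 + 13/1 = 4719/140.

4719/140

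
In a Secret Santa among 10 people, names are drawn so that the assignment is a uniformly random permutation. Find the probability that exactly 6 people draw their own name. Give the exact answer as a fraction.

1/1920

Choose which 6 of the 10 are fixed: C(10,6) = 210 ways.
The remaining 4 must have no fixed point: D(4) = 9.
P = 210·9/3628800 = 1/1920.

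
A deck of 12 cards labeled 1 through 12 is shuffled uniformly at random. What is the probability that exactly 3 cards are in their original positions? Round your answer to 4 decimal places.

Choose which 3 of the 12 are fixed: C(12,3) = 220 ways.
The remaining 9 must have no fixed point: D(9) = 133496.
P = 220·133496/479001600 = 16687/272160 ≈ 0.0613.

0.0613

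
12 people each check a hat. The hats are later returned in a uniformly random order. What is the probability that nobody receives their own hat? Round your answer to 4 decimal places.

This is the derangement probability: permutations of 12 with no fixed point.
D(12) = 12! · (1 − 1/1! + 1/2! − ··· + (−1)^12/12!) = 176214841.
P = 176214841/479001600 = 16019531/43545600 ≈ 0.3679.

0.3679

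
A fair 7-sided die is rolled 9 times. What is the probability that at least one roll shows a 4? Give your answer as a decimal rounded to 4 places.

0.7503

P(no roll shows a 4) = (6/7)^9 ≈ 0.2497.
P(at least one) = 1 − 0.2497 = 0.7503.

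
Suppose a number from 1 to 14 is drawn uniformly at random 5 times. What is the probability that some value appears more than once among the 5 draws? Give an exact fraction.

2657/4802

P(all 5 different) = 14/14 · 13/14 · ··· · 10/14 = 2145/4802.
P(at least two equal) = 1 − 2145/4802 = 2657/4802.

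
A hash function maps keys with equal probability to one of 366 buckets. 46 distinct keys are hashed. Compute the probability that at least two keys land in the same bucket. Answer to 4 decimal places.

0.9478

It's easier to compute the probability that all 46 are distinct.
P(all distinct) = 366/366 · 365/366 · ··· · 321/366 ≈ 0.0522.
So the probability of at least one match is 1 − 0.0522 = 0.9478.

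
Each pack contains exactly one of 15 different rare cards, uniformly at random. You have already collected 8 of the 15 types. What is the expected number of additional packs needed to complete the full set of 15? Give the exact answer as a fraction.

1089/28

Starting from 8 distinct types, each trial gives a new one with probability (15−i)/15 when i types are held, so the wait for the next new type is 15/(15−i).
E = 15/7 + 15/6 + 15/5 + 15/4 + 15/3 + 15/2 + 15/1 = 1089/28.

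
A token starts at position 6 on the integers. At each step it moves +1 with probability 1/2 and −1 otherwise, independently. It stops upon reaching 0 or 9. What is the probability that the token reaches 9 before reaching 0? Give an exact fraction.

With a fair step, P(i) = ½P(i−1) + ½P(i+1) with P(0)=0, P(9)=1 has the linear solution P(i) = i/9.
P(6) = 6/9 = 2/3.

2/3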